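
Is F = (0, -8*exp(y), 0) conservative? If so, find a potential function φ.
Yes, F is conservative. φ = -8*exp(y)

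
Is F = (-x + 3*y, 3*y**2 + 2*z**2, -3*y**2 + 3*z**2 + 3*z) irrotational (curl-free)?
No, ∇×F = (-6*y - 4*z, 0, -3)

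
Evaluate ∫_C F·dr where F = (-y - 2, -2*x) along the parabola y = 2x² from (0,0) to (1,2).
-16/3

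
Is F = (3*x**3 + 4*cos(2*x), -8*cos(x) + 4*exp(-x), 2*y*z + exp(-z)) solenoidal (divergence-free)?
No, ∇·F = 9*x**2 + 2*y - 8*sin(2*x) - exp(-z)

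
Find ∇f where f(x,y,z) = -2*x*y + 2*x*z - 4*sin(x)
(-2*y + 2*z - 4*cos(x), -2*x, 2*x)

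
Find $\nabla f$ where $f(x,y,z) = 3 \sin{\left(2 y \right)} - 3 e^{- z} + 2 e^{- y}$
(0, 6*cos(2*y) - 2*exp(-y), 3*exp(-z))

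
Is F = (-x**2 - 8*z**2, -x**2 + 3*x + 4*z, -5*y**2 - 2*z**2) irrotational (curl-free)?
No, ∇×F = (-10*y - 4, -16*z, 3 - 2*x)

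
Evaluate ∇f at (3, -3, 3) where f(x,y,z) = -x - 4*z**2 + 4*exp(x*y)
(-1 - 12*exp(-9), 12*exp(-9), -24)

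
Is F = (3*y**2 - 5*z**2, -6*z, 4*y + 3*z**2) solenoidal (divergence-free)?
No, ∇·F = 6*z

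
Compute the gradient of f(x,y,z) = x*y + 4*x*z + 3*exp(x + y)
(y + 4*z + 3*exp(x + y), x + 3*exp(x + y), 4*x)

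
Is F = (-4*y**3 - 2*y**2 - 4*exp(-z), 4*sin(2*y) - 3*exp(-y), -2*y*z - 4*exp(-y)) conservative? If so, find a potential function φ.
No, ∇×F = (-2*z + 4*exp(-y), 4*exp(-z), 4*y*(3*y + 1)) ≠ 0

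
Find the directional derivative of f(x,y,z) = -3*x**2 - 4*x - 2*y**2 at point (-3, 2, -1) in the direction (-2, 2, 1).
-44/3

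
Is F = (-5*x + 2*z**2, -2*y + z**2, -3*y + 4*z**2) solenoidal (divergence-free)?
No, ∇·F = 8*z - 7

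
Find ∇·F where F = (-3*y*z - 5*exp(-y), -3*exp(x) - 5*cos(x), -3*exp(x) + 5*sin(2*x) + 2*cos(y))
0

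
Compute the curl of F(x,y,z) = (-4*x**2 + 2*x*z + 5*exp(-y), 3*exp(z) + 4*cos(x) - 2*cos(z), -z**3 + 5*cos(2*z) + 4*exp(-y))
(-3*exp(z) - 2*sin(z) - 4*exp(-y), 2*x, -4*sin(x) + 5*exp(-y))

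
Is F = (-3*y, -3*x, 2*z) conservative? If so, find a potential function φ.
Yes, F is conservative. φ = -3*x*y + z**2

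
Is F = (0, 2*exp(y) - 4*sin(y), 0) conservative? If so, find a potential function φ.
Yes, F is conservative. φ = 2*exp(y) + 4*cos(y)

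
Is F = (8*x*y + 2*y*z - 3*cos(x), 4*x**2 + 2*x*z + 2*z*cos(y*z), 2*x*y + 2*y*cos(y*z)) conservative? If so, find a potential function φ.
Yes, F is conservative. φ = 4*x**2*y + 2*x*y*z - 3*sin(x) + 2*sin(y*z)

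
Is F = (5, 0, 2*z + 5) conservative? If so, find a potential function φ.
Yes, F is conservative. φ = 5*x + z**2 + 5*z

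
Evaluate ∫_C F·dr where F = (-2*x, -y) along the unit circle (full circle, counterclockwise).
0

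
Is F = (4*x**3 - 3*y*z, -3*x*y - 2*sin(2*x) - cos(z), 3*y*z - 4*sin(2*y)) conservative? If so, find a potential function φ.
No, ∇×F = (3*z - sin(z) - 8*cos(2*y), -3*y, -3*y + 3*z - 4*cos(2*x)) ≠ 0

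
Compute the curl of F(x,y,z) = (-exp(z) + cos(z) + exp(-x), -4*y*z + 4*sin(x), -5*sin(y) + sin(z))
(4*y - 5*cos(y), -exp(z) - sin(z), 4*cos(x))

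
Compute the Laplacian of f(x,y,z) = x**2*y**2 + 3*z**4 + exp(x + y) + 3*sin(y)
2*x**2 + 2*y**2 + 36*z**2 + 2*exp(x + y) - 3*sin(y)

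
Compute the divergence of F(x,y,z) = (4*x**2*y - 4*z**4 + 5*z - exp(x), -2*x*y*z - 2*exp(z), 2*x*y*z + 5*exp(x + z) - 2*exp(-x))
10*x*y - 2*x*z - exp(x) + 5*exp(x + z)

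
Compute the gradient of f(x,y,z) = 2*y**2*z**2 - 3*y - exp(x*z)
(-z*exp(x*z), 4*y*z**2 - 3, -x*exp(x*z) + 4*y**2*z)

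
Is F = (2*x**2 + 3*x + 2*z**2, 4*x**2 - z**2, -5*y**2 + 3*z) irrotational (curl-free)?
No, ∇×F = (-10*y + 2*z, 4*z, 8*x)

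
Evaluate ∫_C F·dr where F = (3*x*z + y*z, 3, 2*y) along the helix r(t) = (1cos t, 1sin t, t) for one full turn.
pi*(3 - 2*pi)/2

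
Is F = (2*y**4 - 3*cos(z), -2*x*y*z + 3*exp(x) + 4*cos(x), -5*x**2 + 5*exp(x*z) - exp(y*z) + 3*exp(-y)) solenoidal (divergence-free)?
No, ∇·F = -2*x*z + 5*x*exp(x*z) - y*exp(y*z)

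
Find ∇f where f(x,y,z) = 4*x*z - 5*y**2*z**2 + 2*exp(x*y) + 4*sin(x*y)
(2*y*exp(x*y) + 4*y*cos(x*y) + 4*z, 2*x*exp(x*y) + 4*x*cos(x*y) - 10*y*z**2, 4*x - 10*y**2*z)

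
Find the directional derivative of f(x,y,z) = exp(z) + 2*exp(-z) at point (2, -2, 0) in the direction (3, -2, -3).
3*sqrt(22)/22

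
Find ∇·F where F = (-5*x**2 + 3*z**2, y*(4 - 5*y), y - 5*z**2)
-10*x - 10*y - 10*z + 4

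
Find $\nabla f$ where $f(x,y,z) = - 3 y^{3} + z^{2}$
(0, -9*y**2, 2*z)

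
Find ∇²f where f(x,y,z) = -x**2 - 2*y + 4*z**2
6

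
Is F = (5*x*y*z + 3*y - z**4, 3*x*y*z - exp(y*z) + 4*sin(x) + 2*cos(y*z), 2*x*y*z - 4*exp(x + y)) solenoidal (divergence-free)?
No, ∇·F = 2*x*y + 3*x*z + 5*y*z - z*exp(y*z) - 2*z*sin(y*z)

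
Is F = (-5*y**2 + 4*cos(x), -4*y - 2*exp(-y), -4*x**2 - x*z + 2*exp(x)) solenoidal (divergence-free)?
No, ∇·F = -x - 4*sin(x) - 4 + 2*exp(-y)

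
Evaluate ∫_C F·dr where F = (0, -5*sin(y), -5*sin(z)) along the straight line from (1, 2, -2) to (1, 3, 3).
10*cos(3) - 10*cos(2)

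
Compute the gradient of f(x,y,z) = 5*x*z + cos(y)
(5*z, -sin(y), 5*x)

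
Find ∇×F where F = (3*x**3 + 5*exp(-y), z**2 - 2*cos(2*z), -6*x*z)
(-2*z - 4*sin(2*z), 6*z, 5*exp(-y))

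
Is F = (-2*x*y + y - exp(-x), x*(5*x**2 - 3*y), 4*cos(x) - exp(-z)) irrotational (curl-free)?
No, ∇×F = (0, 4*sin(x), 15*x**2 + 2*x - 3*y - 1)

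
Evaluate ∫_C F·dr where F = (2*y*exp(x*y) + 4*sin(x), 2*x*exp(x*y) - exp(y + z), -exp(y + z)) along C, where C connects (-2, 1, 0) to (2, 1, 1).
(-2 + exp(3) + exp(4))*exp(-2)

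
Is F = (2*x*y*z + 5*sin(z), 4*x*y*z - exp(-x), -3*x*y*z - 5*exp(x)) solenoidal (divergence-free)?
No, ∇·F = -3*x*y + 4*x*z + 2*y*z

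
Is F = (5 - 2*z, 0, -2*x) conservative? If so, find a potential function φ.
Yes, F is conservative. φ = x*(5 - 2*z)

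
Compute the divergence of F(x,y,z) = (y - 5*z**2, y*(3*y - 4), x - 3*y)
6*y - 4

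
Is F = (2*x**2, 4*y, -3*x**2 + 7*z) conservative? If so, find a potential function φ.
No, ∇×F = (0, 6*x, 0) ≠ 0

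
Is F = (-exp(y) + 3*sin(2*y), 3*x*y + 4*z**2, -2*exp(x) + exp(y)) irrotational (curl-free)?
No, ∇×F = (-8*z + exp(y), 2*exp(x), 3*y + exp(y) - 6*cos(2*y))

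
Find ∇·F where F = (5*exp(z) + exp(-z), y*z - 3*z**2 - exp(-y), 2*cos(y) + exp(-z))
z - exp(-z) + exp(-y)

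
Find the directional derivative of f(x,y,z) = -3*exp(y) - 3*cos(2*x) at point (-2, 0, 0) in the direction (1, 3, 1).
-3*sqrt(11)*(2*sin(4) + 3)/11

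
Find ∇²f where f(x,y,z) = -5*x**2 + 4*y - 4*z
-10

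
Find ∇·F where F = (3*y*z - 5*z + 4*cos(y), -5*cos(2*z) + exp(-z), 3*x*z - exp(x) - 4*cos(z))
3*x + 4*sin(z)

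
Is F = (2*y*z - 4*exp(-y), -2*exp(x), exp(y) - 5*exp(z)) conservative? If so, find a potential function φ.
No, ∇×F = (exp(y), 2*y, -2*z - 2*exp(x) - 4*exp(-y)) ≠ 0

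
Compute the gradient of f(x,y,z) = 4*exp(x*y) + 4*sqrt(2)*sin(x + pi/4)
(4*y*exp(x*y) + 4*sqrt(2)*cos(x + pi/4), 4*x*exp(x*y), 0)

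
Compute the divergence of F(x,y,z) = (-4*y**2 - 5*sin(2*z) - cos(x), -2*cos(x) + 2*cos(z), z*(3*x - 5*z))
3*x - 10*z + sin(x)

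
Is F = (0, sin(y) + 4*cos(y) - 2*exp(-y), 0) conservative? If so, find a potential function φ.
Yes, F is conservative. φ = 4*sin(y) - cos(y) + 2*exp(-y)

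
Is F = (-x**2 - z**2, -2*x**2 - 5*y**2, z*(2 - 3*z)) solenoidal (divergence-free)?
No, ∇·F = -2*x - 10*y - 6*z + 2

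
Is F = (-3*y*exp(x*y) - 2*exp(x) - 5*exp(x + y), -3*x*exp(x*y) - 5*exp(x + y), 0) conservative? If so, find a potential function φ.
Yes, F is conservative. φ = -2*exp(x) - 3*exp(x*y) - 5*exp(x + y)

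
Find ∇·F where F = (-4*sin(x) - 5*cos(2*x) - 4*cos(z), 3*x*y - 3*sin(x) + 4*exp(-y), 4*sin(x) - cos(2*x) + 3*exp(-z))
3*x + 10*sin(2*x) - 4*cos(x) - 3*exp(-z) - 4*exp(-y)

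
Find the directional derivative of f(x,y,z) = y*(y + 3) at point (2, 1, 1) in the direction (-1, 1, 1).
5*sqrt(3)/3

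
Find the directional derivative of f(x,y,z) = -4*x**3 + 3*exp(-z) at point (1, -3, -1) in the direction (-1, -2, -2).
4 + 2*E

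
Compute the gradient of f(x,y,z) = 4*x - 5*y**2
(4, -10*y, 0)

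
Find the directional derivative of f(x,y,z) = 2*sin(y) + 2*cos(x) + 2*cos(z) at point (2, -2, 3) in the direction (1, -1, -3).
2*sqrt(11)*(-sqrt(2)*sin(pi/4 + 2) + 3*sin(3))/11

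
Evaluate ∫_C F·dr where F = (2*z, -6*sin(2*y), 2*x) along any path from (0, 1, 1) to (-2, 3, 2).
-8 - 3*cos(2) + 3*cos(6)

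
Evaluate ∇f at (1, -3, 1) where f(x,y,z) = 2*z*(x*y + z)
(-6, 2, -2)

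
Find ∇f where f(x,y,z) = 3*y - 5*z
(0, 3, -5)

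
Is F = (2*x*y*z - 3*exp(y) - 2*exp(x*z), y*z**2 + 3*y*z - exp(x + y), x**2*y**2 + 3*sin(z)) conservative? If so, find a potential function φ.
No, ∇×F = (y*(2*x**2 - 2*z - 3), 2*x*(-y**2 + y - exp(x*z)), -2*x*z + 3*exp(y) - exp(x + y)) ≠ 0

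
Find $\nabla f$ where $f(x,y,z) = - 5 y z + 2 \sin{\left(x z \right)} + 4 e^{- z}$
(2*z*cos(x*z), -5*z, 2*x*cos(x*z) - 5*y - 4*exp(-z))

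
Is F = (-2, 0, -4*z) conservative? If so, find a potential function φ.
Yes, F is conservative. φ = -2*x - 2*z**2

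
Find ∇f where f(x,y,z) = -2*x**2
(-4*x, 0, 0)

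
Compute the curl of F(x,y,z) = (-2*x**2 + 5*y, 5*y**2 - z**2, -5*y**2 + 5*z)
(-10*y + 2*z, 0, -5)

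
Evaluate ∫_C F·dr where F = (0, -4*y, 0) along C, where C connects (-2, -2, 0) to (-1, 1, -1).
6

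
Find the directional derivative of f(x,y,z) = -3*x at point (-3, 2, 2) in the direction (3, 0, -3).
-3*sqrt(2)/2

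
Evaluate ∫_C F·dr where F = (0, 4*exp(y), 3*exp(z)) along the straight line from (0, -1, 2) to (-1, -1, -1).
3*(1 - exp(3))*exp(-1)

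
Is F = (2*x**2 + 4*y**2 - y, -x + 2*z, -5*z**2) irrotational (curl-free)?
No, ∇×F = (-2, 0, -8*y)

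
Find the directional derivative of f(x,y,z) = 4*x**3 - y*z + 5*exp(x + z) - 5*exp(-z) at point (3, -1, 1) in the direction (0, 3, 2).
sqrt(13)*(-E + 10 + 10*exp(5))*exp(-1)/13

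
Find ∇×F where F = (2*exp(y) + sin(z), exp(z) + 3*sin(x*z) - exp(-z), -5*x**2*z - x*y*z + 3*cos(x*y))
(-x*z - 3*x*sin(x*y) - 3*x*cos(x*z) - exp(z) - exp(-z), 10*x*z + y*z + 3*y*sin(x*y) + cos(z), 3*z*cos(x*z) - 2*exp(y))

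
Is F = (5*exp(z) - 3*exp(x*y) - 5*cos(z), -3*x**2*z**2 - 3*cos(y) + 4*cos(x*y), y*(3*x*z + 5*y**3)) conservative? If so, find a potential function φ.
No, ∇×F = (6*x**2*z + 3*x*z + 20*y**3, -3*y*z + 5*exp(z) + 5*sin(z), -6*x*z**2 + 3*x*exp(x*y) - 4*y*sin(x*y)) ≠ 0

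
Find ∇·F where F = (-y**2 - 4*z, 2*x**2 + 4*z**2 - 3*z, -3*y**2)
0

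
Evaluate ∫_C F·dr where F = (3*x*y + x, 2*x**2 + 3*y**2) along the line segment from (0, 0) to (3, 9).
1737/2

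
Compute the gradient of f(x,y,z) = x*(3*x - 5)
(6*x - 5, 0, 0)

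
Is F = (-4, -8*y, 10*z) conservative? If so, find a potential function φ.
Yes, F is conservative. φ = -4*x - 4*y**2 + 5*z**2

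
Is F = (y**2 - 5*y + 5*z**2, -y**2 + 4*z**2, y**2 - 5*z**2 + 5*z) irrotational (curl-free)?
No, ∇×F = (2*y - 8*z, 10*z, 5 - 2*y)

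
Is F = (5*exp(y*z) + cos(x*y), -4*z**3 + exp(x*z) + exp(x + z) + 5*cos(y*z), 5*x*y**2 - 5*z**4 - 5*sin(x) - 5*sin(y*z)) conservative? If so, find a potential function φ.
No, ∇×F = (10*x*y - x*exp(x*z) + 5*y*sin(y*z) + 12*z**2 - 5*z*cos(y*z) - exp(x + z), -5*y**2 + 5*y*exp(y*z) + 5*cos(x), x*sin(x*y) + z*exp(x*z) - 5*z*exp(y*z) + exp(x + z)) ≠ 0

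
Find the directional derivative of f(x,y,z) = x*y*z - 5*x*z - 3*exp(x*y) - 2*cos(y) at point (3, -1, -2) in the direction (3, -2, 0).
sqrt(13)*(27 + 4*exp(3)*sin(1) + 48*exp(3))*exp(-3)/13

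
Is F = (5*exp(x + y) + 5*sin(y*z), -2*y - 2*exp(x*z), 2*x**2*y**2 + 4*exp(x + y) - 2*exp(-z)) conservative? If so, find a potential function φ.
No, ∇×F = (4*x**2*y + 2*x*exp(x*z) + 4*exp(x + y), -4*x*y**2 + 5*y*cos(y*z) - 4*exp(x + y), -2*z*exp(x*z) - 5*z*cos(y*z) - 5*exp(x + y)) ≠ 0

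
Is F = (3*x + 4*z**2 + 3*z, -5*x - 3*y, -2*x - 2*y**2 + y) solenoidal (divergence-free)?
Yes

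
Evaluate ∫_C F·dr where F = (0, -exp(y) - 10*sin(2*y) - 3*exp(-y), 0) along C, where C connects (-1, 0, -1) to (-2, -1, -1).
-7 + 5*cos(2) - exp(-1) + 3*E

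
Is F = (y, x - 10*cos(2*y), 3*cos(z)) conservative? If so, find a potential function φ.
Yes, F is conservative. φ = x*y - 5*sin(2*y) + 3*sin(z)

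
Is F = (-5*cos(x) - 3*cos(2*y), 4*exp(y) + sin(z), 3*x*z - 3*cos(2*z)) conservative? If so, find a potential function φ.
No, ∇×F = (-cos(z), -3*z, -6*sin(2*y)) ≠ 0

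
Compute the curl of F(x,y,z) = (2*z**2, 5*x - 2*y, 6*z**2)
(0, 4*z, 5)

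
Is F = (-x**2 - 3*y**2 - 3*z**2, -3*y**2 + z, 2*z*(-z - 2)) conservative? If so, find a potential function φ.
No, ∇×F = (-1, -6*z, 6*y) ≠ 0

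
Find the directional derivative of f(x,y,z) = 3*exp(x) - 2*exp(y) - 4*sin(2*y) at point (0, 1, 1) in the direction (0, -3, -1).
3*sqrt(10)*(4*cos(2) + E)/5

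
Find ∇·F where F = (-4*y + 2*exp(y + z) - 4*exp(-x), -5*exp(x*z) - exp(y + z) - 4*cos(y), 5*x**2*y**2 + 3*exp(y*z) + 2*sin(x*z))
2*x*cos(x*z) + 3*y*exp(y*z) - exp(y + z) + 4*sin(y) + 4*exp(-x)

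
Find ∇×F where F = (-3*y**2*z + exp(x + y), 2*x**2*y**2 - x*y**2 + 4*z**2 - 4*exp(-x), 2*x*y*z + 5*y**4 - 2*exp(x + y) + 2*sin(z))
(2*x*z + 20*y**3 - 8*z - 2*exp(x + y), -3*y**2 - 2*y*z + 2*exp(x + y), 4*x*y**2 - y**2 + 6*y*z - exp(x + y) + 4*exp(-x))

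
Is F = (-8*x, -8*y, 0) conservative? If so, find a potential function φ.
Yes, F is conservative. φ = -4*x**2 - 4*y**2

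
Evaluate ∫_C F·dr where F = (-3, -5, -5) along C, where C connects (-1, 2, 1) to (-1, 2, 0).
5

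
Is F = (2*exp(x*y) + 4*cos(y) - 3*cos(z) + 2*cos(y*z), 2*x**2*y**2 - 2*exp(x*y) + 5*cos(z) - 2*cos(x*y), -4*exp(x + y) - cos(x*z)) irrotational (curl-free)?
No, ∇×F = (-4*exp(x + y) + 5*sin(z), -2*y*sin(y*z) - z*sin(x*z) + 4*exp(x + y) + 3*sin(z), 4*x*y**2 - 2*x*exp(x*y) - 2*y*exp(x*y) + 2*y*sin(x*y) + 2*z*sin(y*z) + 4*sin(y))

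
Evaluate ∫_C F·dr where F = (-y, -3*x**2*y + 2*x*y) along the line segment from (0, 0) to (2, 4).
-92/3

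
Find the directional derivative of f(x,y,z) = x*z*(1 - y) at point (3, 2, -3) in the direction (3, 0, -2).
15*sqrt(13)/13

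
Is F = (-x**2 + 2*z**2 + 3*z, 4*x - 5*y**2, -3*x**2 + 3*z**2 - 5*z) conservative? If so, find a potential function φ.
No, ∇×F = (0, 6*x + 4*z + 3, 4) ≠ 0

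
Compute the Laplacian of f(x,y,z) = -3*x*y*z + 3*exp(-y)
3*exp(-y)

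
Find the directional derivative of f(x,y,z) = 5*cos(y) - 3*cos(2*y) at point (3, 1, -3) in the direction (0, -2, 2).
sqrt(2)*(-6*sin(2) + 5*sin(1))/2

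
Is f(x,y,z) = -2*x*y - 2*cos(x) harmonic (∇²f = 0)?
No, ∇²f = 2*cos(x)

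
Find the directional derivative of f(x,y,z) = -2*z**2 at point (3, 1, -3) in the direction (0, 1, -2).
-24*sqrt(5)/5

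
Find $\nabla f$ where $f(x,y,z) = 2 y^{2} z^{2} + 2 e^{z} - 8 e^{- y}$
(0, 4*y*z**2 + 8*exp(-y), 4*y**2*z + 2*exp(z))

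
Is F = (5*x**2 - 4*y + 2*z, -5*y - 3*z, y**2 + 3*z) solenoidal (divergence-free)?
No, ∇·F = 10*x - 2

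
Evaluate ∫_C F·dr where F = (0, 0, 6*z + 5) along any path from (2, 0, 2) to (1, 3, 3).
20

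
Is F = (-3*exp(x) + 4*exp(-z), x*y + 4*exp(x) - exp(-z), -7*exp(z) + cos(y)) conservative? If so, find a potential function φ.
No, ∇×F = (-sin(y) - exp(-z), -4*exp(-z), y + 4*exp(x)) ≠ 0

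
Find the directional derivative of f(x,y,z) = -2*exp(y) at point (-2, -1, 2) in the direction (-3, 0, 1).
0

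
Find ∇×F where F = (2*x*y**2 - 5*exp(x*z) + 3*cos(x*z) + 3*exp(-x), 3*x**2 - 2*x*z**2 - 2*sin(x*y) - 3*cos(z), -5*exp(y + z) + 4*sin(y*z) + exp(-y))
(4*x*z + 4*z*cos(y*z) - 5*exp(y + z) - 3*sin(z) - exp(-y), -x*(5*exp(x*z) + 3*sin(x*z)), -4*x*y + 6*x - 2*y*cos(x*y) - 2*z**2)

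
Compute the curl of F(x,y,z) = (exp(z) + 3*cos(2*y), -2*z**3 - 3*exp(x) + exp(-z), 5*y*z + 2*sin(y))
(6*z**2 + 5*z + 2*cos(y) + exp(-z), exp(z), -3*exp(x) + 6*sin(2*y))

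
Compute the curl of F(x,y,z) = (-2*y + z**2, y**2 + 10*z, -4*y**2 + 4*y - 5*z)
(-8*y - 6, 2*z, 2)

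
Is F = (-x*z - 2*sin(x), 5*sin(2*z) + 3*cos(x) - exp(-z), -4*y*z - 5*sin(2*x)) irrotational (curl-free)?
No, ∇×F = (-4*z - 10*cos(2*z) - exp(-z), -x + 10*cos(2*x), -3*sin(x))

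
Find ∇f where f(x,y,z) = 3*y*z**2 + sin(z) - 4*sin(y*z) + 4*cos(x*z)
(-4*z*sin(x*z), z*(3*z - 4*cos(y*z)), -4*x*sin(x*z) + 6*y*z - 4*y*cos(y*z) + cos(z))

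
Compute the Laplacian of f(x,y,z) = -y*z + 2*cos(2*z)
-8*cos(2*z)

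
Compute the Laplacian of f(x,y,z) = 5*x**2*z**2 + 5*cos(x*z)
5*(2 - cos(x*z))*(x**2 + z**2)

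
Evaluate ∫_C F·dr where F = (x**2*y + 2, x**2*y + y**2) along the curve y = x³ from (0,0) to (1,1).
23/8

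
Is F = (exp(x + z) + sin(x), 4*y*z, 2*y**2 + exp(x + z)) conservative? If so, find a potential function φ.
Yes, F is conservative. φ = 2*y**2*z + exp(x + z) - cos(x)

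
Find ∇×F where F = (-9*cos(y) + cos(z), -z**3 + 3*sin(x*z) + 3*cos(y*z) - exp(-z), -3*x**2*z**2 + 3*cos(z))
((3*(-x*cos(x*z) + y*sin(y*z) + z**2)*exp(z) - 1)*exp(-z), 6*x*z**2 - sin(z), 3*z*cos(x*z) - 9*sin(y))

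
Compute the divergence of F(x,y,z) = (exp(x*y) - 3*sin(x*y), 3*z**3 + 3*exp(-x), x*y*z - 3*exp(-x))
y*(x + exp(x*y) - 3*cos(x*y))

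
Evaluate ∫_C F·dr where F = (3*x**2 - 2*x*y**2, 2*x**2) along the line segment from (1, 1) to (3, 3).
10/3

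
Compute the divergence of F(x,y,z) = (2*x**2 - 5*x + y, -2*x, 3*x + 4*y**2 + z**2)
4*x + 2*z - 5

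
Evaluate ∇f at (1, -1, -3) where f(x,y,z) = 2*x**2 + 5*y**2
(4, -10, 0)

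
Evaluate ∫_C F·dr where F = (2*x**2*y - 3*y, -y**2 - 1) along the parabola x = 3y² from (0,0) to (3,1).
170/21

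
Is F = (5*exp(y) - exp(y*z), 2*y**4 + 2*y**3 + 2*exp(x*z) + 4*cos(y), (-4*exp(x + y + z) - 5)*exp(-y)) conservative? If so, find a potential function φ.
No, ∇×F = (-2*x*exp(x*z) + 5*exp(-y), -y*exp(y*z) + 4*exp(x + z), 2*z*exp(x*z) + z*exp(y*z) - 5*exp(y)) ≠ 0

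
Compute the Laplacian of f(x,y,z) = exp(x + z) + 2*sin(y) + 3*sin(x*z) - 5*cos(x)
-3*x**2*sin(x*z) - 3*z**2*sin(x*z) + 2*exp(x + z) - 2*sin(y) + 5*cos(x)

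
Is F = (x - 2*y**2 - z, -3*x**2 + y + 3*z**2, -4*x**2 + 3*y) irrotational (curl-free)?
No, ∇×F = (3 - 6*z, 8*x - 1, -6*x + 4*y)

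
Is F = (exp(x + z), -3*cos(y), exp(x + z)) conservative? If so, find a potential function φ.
Yes, F is conservative. φ = exp(x + z) - 3*sin(y)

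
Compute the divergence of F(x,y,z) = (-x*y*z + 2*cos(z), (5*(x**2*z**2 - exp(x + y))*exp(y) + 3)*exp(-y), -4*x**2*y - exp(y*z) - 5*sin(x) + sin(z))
-y*z - y*exp(y*z) - 5*exp(x + y) + cos(z) - 3*exp(-y)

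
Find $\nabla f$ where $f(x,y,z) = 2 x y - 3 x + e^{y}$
(2*y - 3, 2*x + exp(y), 0)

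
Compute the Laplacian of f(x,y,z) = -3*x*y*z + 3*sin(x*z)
-3*(x**2 + z**2)*sin(x*z)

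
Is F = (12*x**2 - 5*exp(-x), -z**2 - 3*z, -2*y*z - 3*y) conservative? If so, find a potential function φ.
Yes, F is conservative. φ = 4*x**3 - y*z**2 - 3*y*z + 5*exp(-x)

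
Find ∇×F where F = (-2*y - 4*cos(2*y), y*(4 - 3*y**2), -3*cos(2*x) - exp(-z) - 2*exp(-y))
(2*exp(-y), -6*sin(2*x), 2 - 8*sin(2*y))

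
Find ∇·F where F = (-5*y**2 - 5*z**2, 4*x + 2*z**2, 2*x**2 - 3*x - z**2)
-2*z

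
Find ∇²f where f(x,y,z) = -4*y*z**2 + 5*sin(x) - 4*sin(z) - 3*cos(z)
-8*y - 5*sin(x) + 4*sin(z) + 3*cos(z)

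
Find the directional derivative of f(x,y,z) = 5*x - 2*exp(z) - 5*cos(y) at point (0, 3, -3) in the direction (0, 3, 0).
5*sin(3)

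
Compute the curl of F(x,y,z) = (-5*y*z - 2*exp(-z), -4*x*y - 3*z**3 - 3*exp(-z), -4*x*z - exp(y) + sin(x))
(9*z**2 - exp(y) - 3*exp(-z), -5*y + 4*z - cos(x) + 2*exp(-z), -4*y + 5*z)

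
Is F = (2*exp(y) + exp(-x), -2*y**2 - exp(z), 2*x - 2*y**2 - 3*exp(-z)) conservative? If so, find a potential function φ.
No, ∇×F = (-4*y + exp(z), -2, -2*exp(y)) ≠ 0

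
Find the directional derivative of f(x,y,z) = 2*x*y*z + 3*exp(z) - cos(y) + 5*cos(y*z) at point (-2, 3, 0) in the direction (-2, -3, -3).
3*sqrt(22)*(9 - sin(3))/22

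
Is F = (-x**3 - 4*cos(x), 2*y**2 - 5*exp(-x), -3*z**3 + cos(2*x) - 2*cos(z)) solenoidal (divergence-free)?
No, ∇·F = -3*x**2 + 4*y - 9*z**2 + 4*sin(x) + 2*sin(z)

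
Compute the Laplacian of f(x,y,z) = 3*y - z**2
-2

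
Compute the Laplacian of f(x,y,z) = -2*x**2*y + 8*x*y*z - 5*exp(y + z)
-4*y - 10*exp(y + z)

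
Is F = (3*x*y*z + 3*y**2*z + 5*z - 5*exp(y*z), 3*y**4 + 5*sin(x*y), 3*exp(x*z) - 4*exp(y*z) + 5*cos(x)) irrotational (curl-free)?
No, ∇×F = (-4*z*exp(y*z), 3*x*y + 3*y**2 - 5*y*exp(y*z) - 3*z*exp(x*z) + 5*sin(x) + 5, -3*x*z - 6*y*z + 5*y*cos(x*y) + 5*z*exp(y*z))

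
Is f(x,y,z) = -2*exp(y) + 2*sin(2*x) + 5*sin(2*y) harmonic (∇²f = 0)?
No, ∇²f = -2*exp(y) - 8*sin(2*x) - 20*sin(2*y)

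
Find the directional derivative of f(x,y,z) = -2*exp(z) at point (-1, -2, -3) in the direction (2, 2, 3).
-6*sqrt(17)*exp(-3)/17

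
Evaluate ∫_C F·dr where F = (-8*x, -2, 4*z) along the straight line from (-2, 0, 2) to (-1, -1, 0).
6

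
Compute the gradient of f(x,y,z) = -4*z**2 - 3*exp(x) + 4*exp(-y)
(-3*exp(x), -4*exp(-y), -8*z)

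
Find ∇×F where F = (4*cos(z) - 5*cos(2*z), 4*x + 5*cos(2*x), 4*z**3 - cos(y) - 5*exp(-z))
(sin(y), 4*(5*cos(z) - 1)*sin(z), 4 - 10*sin(2*x))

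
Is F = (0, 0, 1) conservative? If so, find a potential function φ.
Yes, F is conservative. φ = z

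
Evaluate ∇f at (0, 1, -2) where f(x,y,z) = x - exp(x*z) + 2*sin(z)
(3, 0, 2*cos(2))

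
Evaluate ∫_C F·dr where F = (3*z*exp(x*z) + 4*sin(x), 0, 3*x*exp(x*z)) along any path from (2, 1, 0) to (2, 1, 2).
-3 + 3*exp(4)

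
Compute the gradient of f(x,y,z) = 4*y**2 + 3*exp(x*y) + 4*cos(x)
(3*y*exp(x*y) - 4*sin(x), 3*x*exp(x*y) + 8*y, 0)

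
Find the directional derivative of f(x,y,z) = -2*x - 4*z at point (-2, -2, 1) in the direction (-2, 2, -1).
8/3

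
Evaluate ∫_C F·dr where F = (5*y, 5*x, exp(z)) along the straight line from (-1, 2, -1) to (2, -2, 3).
-10 - exp(-1) + exp(3)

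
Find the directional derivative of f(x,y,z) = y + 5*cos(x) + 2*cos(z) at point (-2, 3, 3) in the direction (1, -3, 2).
sqrt(14)*(-3 - 4*sin(3) + 5*sin(2))/14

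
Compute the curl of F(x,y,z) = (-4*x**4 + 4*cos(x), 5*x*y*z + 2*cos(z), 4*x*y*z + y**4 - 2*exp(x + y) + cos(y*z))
(-5*x*y + 4*x*z + 4*y**3 - z*sin(y*z) - 2*exp(x + y) + 2*sin(z), -4*y*z + 2*exp(x + y), 5*y*z)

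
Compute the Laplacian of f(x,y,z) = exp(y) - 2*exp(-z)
exp(y) - 2*exp(-z)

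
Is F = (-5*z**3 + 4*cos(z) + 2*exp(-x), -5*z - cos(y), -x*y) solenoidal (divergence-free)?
No, ∇·F = sin(y) - 2*exp(-x)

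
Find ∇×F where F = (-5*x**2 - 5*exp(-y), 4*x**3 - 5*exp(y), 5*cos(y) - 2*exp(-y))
(-5*sin(y) + 2*exp(-y), 0, 12*x**2 - 5*exp(-y))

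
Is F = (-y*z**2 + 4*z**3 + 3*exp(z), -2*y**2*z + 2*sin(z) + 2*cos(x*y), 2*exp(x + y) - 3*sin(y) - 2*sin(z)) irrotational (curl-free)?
No, ∇×F = (2*y**2 + 2*exp(x + y) - 3*cos(y) - 2*cos(z), -2*y*z + 12*z**2 + 3*exp(z) - 2*exp(x + y), -2*y*sin(x*y) + z**2)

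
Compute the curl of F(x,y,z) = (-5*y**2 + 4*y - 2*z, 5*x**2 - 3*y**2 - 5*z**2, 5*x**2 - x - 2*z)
(10*z, -10*x - 1, 10*x + 10*y - 4)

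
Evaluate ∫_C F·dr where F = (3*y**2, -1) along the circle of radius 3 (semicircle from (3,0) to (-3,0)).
-108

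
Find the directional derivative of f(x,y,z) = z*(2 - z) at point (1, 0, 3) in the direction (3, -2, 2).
-8*sqrt(17)/17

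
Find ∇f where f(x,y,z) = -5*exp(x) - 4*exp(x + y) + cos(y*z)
((-4*exp(y) - 5)*exp(x), -z*sin(y*z) - 4*exp(x + y), -y*sin(y*z))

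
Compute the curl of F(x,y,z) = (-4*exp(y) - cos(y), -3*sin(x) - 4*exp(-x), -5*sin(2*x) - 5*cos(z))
(0, 10*cos(2*x), 4*exp(y) - sin(y) - 3*cos(x) + 4*exp(-x))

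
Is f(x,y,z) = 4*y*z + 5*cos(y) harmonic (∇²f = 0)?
No, ∇²f = -5*cos(y)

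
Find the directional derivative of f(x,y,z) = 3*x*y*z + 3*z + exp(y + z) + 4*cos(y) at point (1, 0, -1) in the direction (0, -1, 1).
3*sqrt(2)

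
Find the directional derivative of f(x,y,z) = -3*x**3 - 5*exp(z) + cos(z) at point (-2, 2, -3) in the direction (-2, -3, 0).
72*sqrt(13)/13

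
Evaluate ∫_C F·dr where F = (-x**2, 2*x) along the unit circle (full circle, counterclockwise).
2*pi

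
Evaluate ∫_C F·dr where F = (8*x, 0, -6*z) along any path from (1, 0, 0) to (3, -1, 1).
29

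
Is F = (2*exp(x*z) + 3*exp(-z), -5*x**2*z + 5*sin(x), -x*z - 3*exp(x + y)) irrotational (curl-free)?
No, ∇×F = (5*x**2 - 3*exp(x + y), 2*x*exp(x*z) + z + 3*exp(x + y) - 3*exp(-z), -10*x*z + 5*cos(x))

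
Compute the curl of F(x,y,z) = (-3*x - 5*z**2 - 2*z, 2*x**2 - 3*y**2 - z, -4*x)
(1, 2 - 10*z, 4*x)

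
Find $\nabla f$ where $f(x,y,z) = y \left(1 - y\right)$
(0, 1 - 2*y, 0)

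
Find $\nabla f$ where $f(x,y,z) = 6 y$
(0, 6, 0)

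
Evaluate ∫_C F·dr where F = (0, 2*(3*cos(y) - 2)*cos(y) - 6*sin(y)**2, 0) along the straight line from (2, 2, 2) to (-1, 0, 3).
2*(2 - 3*cos(2))*sin(2)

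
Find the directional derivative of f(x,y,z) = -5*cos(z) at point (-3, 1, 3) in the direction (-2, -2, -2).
-5*sqrt(3)*sin(3)/3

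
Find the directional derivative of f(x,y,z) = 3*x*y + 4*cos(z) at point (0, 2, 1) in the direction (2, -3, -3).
6*sqrt(22)*(sin(1) + 1)/11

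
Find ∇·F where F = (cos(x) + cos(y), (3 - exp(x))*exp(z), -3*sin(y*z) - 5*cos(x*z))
5*x*sin(x*z) - 3*y*cos(y*z) - sin(x)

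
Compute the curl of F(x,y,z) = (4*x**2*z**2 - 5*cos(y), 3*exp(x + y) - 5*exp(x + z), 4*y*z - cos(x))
(4*z + 5*exp(x + z), 8*x**2*z - sin(x), 3*exp(x + y) - 5*exp(x + z) - 5*sin(y))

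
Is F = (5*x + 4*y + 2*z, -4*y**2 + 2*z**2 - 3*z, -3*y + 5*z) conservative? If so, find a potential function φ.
No, ∇×F = (-4*z, 2, -4) ≠ 0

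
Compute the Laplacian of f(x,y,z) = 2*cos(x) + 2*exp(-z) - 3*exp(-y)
-2*cos(x) + 2*exp(-z) - 3*exp(-y)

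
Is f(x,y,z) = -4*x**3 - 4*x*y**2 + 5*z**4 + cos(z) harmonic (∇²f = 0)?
No, ∇²f = -32*x + 60*z**2 - cos(z)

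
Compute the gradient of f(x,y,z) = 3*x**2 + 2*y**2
(6*x, 4*y, 0)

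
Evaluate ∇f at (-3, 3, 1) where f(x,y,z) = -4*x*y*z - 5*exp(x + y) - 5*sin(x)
(-17 - 5*cos(3), 7, 36)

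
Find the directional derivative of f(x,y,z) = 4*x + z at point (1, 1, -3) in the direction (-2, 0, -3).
-11*sqrt(13)/13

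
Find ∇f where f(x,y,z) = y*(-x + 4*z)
(-y, -x + 4*z, 4*y)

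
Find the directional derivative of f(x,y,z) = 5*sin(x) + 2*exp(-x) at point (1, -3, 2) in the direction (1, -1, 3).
sqrt(11)*(-2 + 5*E*cos(1))*exp(-1)/11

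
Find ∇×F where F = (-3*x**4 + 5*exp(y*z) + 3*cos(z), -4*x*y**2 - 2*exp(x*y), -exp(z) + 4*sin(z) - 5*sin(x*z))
(0, 5*y*exp(y*z) + 5*z*cos(x*z) - 3*sin(z), -4*y**2 - 2*y*exp(x*y) - 5*z*exp(y*z))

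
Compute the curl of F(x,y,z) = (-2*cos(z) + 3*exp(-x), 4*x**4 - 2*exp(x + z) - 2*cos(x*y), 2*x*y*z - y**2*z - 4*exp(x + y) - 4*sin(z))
(2*x*z - 2*y*z - 4*exp(x + y) + 2*exp(x + z), -2*y*z + 4*exp(x + y) + 2*sin(z), 16*x**3 + 2*y*sin(x*y) - 2*exp(x + z))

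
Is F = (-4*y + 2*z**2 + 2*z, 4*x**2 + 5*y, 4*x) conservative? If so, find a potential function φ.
No, ∇×F = (0, 4*z - 2, 8*x + 4) ≠ 0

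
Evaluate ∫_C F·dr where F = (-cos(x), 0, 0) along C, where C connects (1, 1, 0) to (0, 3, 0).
sin(1)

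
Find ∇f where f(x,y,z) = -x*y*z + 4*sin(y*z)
(-y*z, z*(-x + 4*cos(y*z)), y*(-x + 4*cos(y*z)))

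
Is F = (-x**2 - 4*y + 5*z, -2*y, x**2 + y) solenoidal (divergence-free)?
No, ∇·F = -2*x - 2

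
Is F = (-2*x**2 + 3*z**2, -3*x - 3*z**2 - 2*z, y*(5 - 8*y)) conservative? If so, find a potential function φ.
No, ∇×F = (-16*y + 6*z + 7, 6*z, -3) ≠ 0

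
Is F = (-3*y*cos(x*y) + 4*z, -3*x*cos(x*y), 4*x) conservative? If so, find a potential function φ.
Yes, F is conservative. φ = 4*x*z - 3*sin(x*y)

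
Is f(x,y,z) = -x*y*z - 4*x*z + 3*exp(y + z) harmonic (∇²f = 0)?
No, ∇²f = 6*exp(y + z)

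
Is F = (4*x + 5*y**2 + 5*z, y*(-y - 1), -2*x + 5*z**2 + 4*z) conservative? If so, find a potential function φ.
No, ∇×F = (0, 7, -10*y) ≠ 0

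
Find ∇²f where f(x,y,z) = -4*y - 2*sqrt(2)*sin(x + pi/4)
2*sqrt(2)*sin(x + pi/4)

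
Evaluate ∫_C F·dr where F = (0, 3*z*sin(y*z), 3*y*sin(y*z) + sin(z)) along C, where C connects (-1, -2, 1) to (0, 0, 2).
-3 + 2*cos(2) + cos(1)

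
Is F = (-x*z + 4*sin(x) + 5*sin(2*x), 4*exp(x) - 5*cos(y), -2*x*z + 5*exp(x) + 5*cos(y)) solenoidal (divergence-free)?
No, ∇·F = -2*x - z + 5*sin(y) + 4*cos(x) + 10*cos(2*x)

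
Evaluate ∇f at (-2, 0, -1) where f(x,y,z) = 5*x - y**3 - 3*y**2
(5, 0, 0)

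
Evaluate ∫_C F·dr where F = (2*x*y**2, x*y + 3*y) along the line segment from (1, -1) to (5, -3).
452/3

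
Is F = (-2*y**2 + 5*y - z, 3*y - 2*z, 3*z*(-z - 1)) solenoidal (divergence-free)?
No, ∇·F = -6*z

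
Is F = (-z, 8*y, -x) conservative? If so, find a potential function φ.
Yes, F is conservative. φ = -x*z + 4*y**2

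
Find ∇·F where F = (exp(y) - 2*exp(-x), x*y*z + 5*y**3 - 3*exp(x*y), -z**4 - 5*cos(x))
x*z - 3*x*exp(x*y) + 15*y**2 - 4*z**3 + 2*exp(-x)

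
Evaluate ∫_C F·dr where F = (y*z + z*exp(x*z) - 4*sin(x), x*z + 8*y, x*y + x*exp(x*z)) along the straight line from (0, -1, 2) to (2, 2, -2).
4*cos(2) - 1 + exp(-4)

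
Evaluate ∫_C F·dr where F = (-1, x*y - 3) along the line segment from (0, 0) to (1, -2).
19/3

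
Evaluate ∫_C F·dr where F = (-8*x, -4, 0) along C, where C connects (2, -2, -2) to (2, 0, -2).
-8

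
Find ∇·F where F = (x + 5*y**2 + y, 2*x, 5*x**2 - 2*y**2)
1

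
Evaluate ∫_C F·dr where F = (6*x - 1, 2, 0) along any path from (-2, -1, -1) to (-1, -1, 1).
-10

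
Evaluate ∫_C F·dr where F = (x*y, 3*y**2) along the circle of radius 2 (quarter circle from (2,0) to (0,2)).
16/3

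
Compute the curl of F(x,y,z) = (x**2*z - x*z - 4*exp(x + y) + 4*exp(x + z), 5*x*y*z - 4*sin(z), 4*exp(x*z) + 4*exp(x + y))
(-5*x*y + 4*exp(x + y) + 4*cos(z), x**2 - x - 4*z*exp(x*z) - 4*exp(x + y) + 4*exp(x + z), 5*y*z + 4*exp(x + y))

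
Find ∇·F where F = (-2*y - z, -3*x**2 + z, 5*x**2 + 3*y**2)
0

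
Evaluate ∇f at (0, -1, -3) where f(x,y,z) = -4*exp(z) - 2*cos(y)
(0, -2*sin(1), -4*exp(-3))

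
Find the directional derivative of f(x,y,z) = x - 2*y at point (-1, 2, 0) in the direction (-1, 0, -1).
-sqrt(2)/2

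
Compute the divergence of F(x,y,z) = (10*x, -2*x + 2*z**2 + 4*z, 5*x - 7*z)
3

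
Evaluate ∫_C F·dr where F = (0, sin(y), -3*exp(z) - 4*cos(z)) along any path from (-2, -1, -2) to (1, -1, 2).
-3*exp(2) - 8*sin(2) + 3*exp(-2)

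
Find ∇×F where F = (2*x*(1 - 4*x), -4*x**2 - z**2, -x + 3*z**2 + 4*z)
(2*z, 1, -8*x)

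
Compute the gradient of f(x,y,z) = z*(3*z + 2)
(0, 0, 6*z + 2)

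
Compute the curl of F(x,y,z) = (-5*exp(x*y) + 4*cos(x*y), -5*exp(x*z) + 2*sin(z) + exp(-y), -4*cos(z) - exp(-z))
(5*x*exp(x*z) - 2*cos(z), 0, 5*x*exp(x*y) + 4*x*sin(x*y) - 5*z*exp(x*z))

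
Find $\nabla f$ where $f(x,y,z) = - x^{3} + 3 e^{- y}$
(-3*x**2, -3*exp(-y), 0)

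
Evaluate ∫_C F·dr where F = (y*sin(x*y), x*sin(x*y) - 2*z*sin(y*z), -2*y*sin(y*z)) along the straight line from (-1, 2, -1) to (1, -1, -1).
-cos(2) + cos(1)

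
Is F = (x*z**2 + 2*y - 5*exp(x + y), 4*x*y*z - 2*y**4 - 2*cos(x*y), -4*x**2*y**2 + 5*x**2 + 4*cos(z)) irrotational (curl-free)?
No, ∇×F = (4*x*y*(-2*x - 1), 2*x*(4*y**2 + z - 5), 4*y*z + 2*y*sin(x*y) + 5*exp(x + y) - 2)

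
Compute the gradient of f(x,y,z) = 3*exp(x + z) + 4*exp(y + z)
(3*exp(x + z), 4*exp(y + z), 3*exp(x + z) + 4*exp(y + z))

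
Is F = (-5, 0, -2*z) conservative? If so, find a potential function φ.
Yes, F is conservative. φ = -5*x - z**2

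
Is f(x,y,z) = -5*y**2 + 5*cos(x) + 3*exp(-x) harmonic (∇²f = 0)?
No, ∇²f = -5*cos(x) - 10 + 3*exp(-x)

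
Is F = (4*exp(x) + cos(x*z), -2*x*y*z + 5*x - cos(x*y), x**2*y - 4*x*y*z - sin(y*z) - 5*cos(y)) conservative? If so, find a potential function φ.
No, ∇×F = (x**2 + 2*x*y - 4*x*z - z*cos(y*z) + 5*sin(y), -2*x*y - x*sin(x*z) + 4*y*z, -2*y*z + y*sin(x*y) + 5) ≠ 0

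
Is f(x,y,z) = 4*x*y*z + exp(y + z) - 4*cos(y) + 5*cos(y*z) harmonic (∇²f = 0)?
No, ∇²f = -5*y**2*cos(y*z) - 5*z**2*cos(y*z) + 2*exp(y + z) + 4*cos(y)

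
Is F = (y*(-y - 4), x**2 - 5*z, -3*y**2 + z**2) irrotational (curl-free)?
No, ∇×F = (5 - 6*y, 0, 2*x + 2*y + 4)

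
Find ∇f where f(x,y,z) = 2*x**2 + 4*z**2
(4*x, 0, 8*z)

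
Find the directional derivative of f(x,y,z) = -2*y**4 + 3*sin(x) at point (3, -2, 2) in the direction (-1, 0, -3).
-3*sqrt(10)*cos(3)/10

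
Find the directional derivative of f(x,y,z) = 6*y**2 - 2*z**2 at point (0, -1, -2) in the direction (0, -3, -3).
2*sqrt(2)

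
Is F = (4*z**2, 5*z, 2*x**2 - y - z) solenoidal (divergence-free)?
No, ∇·F = -1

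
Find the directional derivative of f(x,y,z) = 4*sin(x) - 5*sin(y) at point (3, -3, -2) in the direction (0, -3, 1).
3*sqrt(10)*cos(3)/2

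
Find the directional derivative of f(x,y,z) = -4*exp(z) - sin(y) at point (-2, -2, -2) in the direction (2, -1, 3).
sqrt(14)*(-12 + exp(2)*cos(2))*exp(-2)/14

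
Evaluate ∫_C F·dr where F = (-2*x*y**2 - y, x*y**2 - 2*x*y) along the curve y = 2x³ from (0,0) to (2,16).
61416/35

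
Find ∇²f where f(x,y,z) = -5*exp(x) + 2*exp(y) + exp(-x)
-5*exp(x) + 2*exp(y) + exp(-x)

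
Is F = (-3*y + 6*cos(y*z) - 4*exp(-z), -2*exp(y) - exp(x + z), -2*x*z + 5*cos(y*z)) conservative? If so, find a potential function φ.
No, ∇×F = (-5*z*sin(y*z) + exp(x + z), -6*y*sin(y*z) + 2*z + 4*exp(-z), 6*z*sin(y*z) - exp(x + z) + 3) ≠ 0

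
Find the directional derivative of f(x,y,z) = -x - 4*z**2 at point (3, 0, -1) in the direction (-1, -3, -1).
-7*sqrt(11)/11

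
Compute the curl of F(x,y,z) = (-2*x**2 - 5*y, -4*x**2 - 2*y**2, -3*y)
(-3, 0, 5 - 8*x)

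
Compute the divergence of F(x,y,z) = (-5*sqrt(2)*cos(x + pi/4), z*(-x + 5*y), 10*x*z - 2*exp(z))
10*x + 5*z - 2*exp(z) + 5*sqrt(2)*sin(x + pi/4)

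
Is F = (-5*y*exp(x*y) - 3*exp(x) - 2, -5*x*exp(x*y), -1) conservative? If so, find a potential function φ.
Yes, F is conservative. φ = -2*x - z - 3*exp(x) - 5*exp(x*y)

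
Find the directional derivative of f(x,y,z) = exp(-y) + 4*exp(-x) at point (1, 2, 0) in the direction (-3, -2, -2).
2*sqrt(17)*(1 + 6*E)*exp(-2)/17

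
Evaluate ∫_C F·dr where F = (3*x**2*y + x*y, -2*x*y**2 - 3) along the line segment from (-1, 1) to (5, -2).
-156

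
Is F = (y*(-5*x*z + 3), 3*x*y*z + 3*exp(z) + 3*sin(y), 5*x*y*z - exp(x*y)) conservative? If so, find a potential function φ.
No, ∇×F = (-3*x*y + 5*x*z - x*exp(x*y) - 3*exp(z), y*(-5*x - 5*z + exp(x*y)), 5*x*z + 3*y*z - 3) ≠ 0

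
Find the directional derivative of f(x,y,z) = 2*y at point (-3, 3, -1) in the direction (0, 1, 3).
sqrt(10)/5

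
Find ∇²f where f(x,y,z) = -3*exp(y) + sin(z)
-3*exp(y) - sin(z)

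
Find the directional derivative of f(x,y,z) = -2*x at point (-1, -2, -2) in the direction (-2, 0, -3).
4*sqrt(13)/13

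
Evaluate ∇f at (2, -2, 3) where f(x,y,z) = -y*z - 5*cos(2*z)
(0, -3, 10*sin(6) + 2)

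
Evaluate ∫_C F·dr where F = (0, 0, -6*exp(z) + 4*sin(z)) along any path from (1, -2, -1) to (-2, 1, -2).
-6*exp(-2) - 4*cos(2) + 4*cos(1) + 6*exp(-1)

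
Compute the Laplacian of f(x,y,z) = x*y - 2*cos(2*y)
8*cos(2*y)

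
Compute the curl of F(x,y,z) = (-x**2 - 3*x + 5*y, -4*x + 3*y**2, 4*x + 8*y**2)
(16*y, -4, -9)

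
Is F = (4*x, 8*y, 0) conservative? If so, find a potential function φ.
Yes, F is conservative. φ = 2*x**2 + 4*y**2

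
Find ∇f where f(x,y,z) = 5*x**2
(10*x, 0, 0)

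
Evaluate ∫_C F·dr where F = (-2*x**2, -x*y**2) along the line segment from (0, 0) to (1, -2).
4/3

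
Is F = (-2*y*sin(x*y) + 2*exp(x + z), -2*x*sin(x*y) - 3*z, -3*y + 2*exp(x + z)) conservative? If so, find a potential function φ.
Yes, F is conservative. φ = -3*y*z + 2*exp(x + z) + 2*cos(x*y)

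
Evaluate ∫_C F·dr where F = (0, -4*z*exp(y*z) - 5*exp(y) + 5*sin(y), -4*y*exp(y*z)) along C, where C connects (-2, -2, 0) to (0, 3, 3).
-4*exp(9) - 5*exp(3) + 5*cos(2) + 5*exp(-2) + 4 - 5*cos(3)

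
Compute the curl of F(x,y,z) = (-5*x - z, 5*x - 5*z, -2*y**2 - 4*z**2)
(5 - 4*y, -1, 5)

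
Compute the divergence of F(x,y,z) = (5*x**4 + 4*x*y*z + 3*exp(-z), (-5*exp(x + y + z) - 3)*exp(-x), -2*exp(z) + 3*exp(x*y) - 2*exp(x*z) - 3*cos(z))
20*x**3 - 2*x*exp(x*z) + 4*y*z - 2*exp(z) - 5*exp(y + z) + 3*sin(z)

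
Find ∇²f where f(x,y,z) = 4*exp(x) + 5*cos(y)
4*exp(x) - 5*cos(y)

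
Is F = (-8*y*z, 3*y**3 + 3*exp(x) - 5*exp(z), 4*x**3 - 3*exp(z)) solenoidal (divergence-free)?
No, ∇·F = 9*y**2 - 3*exp(z)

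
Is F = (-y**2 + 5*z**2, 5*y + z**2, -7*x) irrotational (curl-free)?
No, ∇×F = (-2*z, 10*z + 7, 2*y)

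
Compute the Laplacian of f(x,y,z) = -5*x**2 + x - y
-10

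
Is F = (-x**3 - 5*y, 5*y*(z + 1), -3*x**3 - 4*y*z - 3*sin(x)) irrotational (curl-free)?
No, ∇×F = (-5*y - 4*z, 9*x**2 + 3*cos(x), 5)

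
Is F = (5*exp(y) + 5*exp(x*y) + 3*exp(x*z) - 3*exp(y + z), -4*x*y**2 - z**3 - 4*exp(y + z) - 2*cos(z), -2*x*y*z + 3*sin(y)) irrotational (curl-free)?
No, ∇×F = (-2*x*z + 3*z**2 + 4*exp(y + z) - 2*sin(z) + 3*cos(y), 3*x*exp(x*z) + 2*y*z - 3*exp(y + z), -5*x*exp(x*y) - 4*y**2 - 5*exp(y) + 3*exp(y + z))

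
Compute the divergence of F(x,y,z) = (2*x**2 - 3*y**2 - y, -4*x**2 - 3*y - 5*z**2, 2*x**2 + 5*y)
4*x - 3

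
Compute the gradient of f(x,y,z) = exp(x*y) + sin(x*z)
(y*exp(x*y) + z*cos(x*z), x*exp(x*y), x*cos(x*z))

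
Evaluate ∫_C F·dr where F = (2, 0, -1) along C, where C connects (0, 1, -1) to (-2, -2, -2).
-3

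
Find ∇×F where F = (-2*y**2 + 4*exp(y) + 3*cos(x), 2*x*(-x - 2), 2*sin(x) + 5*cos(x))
(0, 5*sin(x) - 2*cos(x), -4*x + 4*y - 4*exp(y) - 4)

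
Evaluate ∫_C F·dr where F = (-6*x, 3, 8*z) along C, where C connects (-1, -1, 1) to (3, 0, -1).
-21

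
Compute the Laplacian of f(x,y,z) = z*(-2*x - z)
-2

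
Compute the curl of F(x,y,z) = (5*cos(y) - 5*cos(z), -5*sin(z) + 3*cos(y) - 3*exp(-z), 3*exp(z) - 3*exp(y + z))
(-3*exp(y + z) + 5*cos(z) - 3*exp(-z), 5*sin(z), 5*sin(y))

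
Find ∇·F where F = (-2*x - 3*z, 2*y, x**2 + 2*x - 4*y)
0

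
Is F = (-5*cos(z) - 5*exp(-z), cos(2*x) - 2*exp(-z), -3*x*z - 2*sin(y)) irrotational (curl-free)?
No, ∇×F = (-2*cos(y) - 2*exp(-z), 3*z + 5*sin(z) + 5*exp(-z), -2*sin(2*x))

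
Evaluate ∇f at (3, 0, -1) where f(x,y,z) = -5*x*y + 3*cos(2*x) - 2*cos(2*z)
(-6*sin(6), -15, -4*sin(2))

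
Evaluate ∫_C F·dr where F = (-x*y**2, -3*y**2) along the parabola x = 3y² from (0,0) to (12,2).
-200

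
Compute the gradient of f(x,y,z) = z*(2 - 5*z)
(0, 0, 2 - 10*z)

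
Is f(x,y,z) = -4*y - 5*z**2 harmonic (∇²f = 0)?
No, ∇²f = -10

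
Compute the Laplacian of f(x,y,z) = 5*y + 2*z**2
4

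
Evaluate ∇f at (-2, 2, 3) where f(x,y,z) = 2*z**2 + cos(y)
(0, -sin(2), 12)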